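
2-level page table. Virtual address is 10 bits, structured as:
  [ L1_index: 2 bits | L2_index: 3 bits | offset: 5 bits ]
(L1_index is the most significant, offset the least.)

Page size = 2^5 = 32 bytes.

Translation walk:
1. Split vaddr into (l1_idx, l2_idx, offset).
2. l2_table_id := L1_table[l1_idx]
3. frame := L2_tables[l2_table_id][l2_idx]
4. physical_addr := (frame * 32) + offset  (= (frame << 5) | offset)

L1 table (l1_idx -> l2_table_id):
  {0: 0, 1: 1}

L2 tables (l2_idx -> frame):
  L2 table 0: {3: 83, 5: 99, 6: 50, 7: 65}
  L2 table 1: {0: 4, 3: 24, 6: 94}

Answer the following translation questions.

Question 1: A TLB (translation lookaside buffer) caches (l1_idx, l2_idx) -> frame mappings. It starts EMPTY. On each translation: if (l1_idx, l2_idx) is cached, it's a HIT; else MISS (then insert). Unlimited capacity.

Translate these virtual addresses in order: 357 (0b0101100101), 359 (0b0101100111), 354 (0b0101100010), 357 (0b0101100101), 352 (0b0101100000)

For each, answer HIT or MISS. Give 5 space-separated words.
Answer: MISS HIT HIT HIT HIT

Derivation:
vaddr=357: (1,3) not in TLB -> MISS, insert
vaddr=359: (1,3) in TLB -> HIT
vaddr=354: (1,3) in TLB -> HIT
vaddr=357: (1,3) in TLB -> HIT
vaddr=352: (1,3) in TLB -> HIT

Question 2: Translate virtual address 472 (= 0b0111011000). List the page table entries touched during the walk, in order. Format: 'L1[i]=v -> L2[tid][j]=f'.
Answer: L1[1]=1 -> L2[1][6]=94

Derivation:
vaddr = 472 = 0b0111011000
Split: l1_idx=1, l2_idx=6, offset=24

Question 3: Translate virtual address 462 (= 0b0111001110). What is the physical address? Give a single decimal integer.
vaddr = 462 = 0b0111001110
Split: l1_idx=1, l2_idx=6, offset=14
L1[1] = 1
L2[1][6] = 94
paddr = 94 * 32 + 14 = 3022

Answer: 3022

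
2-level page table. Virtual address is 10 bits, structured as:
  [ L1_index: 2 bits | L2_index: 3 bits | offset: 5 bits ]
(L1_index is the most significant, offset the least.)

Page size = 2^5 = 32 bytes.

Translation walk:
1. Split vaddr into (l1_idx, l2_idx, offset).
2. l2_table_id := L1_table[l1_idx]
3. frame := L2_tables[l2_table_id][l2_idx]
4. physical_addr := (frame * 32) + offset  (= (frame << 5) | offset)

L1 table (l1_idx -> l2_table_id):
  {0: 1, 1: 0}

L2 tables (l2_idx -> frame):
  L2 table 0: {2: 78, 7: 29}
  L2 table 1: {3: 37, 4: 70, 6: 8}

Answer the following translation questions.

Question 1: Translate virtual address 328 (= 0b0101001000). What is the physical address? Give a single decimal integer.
vaddr = 328 = 0b0101001000
Split: l1_idx=1, l2_idx=2, offset=8
L1[1] = 0
L2[0][2] = 78
paddr = 78 * 32 + 8 = 2504

Answer: 2504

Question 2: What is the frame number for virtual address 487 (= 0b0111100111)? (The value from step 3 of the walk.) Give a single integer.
Answer: 29

Derivation:
vaddr = 487: l1_idx=1, l2_idx=7
L1[1] = 0; L2[0][7] = 29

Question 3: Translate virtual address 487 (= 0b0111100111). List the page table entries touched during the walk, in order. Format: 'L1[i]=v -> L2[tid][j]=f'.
Answer: L1[1]=0 -> L2[0][7]=29

Derivation:
vaddr = 487 = 0b0111100111
Split: l1_idx=1, l2_idx=7, offset=7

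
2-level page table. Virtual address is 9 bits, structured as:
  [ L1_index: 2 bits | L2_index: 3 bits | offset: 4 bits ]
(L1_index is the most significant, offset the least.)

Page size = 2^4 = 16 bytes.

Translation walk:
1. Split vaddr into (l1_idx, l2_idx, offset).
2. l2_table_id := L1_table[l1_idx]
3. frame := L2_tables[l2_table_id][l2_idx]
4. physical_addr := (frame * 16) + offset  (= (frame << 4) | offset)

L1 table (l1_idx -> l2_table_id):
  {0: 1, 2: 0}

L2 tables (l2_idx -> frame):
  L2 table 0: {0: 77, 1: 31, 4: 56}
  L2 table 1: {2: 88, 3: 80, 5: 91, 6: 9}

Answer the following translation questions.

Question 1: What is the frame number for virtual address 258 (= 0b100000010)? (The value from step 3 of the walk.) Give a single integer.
vaddr = 258: l1_idx=2, l2_idx=0
L1[2] = 0; L2[0][0] = 77

Answer: 77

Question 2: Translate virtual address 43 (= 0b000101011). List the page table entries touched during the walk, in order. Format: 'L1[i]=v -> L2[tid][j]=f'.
vaddr = 43 = 0b000101011
Split: l1_idx=0, l2_idx=2, offset=11

Answer: L1[0]=1 -> L2[1][2]=88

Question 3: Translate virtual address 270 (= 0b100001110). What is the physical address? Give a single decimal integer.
Answer: 1246

Derivation:
vaddr = 270 = 0b100001110
Split: l1_idx=2, l2_idx=0, offset=14
L1[2] = 0
L2[0][0] = 77
paddr = 77 * 16 + 14 = 1246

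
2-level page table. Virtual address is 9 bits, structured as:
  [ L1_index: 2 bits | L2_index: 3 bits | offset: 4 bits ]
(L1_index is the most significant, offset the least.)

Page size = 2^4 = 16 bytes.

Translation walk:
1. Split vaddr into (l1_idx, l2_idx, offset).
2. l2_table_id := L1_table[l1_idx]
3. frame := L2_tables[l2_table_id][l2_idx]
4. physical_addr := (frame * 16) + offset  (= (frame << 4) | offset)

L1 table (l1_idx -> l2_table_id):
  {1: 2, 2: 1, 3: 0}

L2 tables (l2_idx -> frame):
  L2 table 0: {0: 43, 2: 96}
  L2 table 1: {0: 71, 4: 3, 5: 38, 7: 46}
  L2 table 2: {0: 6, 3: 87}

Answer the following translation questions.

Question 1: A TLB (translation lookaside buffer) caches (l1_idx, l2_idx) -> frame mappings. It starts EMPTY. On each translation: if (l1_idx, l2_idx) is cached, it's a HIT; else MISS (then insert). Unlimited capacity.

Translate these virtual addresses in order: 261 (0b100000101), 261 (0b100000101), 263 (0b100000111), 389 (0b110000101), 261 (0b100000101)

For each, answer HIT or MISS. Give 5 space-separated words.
vaddr=261: (2,0) not in TLB -> MISS, insert
vaddr=261: (2,0) in TLB -> HIT
vaddr=263: (2,0) in TLB -> HIT
vaddr=389: (3,0) not in TLB -> MISS, insert
vaddr=261: (2,0) in TLB -> HIT

Answer: MISS HIT HIT MISS HIT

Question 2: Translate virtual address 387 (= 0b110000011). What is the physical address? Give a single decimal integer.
Answer: 691

Derivation:
vaddr = 387 = 0b110000011
Split: l1_idx=3, l2_idx=0, offset=3
L1[3] = 0
L2[0][0] = 43
paddr = 43 * 16 + 3 = 691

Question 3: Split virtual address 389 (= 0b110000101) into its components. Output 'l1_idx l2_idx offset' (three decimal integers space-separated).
vaddr = 389 = 0b110000101
  top 2 bits -> l1_idx = 3
  next 3 bits -> l2_idx = 0
  bottom 4 bits -> offset = 5

Answer: 3 0 5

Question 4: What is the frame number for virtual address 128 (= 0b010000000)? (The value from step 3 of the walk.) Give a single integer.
Answer: 6

Derivation:
vaddr = 128: l1_idx=1, l2_idx=0
L1[1] = 2; L2[2][0] = 6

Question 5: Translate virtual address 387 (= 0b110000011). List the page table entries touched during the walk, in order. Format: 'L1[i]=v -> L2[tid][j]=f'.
vaddr = 387 = 0b110000011
Split: l1_idx=3, l2_idx=0, offset=3

Answer: L1[3]=0 -> L2[0][0]=43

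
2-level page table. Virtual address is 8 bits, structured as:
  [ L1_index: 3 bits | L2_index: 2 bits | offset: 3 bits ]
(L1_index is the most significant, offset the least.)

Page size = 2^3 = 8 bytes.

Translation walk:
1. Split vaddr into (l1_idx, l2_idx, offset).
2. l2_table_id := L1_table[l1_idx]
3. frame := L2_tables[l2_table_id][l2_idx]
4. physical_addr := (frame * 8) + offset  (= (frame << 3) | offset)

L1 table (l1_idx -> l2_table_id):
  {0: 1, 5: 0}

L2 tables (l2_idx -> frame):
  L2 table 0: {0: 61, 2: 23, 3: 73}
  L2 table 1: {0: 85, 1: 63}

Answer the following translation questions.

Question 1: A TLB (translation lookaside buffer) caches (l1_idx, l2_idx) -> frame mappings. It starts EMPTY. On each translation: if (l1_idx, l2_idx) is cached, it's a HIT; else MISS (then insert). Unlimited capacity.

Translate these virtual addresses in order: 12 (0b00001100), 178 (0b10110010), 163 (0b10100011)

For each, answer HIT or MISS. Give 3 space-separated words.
vaddr=12: (0,1) not in TLB -> MISS, insert
vaddr=178: (5,2) not in TLB -> MISS, insert
vaddr=163: (5,0) not in TLB -> MISS, insert

Answer: MISS MISS MISS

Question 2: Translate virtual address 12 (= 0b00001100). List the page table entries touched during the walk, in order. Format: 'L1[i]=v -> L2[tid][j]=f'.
Answer: L1[0]=1 -> L2[1][1]=63

Derivation:
vaddr = 12 = 0b00001100
Split: l1_idx=0, l2_idx=1, offset=4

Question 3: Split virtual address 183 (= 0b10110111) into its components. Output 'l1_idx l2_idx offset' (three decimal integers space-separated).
Answer: 5 2 7

Derivation:
vaddr = 183 = 0b10110111
  top 3 bits -> l1_idx = 5
  next 2 bits -> l2_idx = 2
  bottom 3 bits -> offset = 7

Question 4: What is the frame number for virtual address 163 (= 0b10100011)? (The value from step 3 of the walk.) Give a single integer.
Answer: 61

Derivation:
vaddr = 163: l1_idx=5, l2_idx=0
L1[5] = 0; L2[0][0] = 61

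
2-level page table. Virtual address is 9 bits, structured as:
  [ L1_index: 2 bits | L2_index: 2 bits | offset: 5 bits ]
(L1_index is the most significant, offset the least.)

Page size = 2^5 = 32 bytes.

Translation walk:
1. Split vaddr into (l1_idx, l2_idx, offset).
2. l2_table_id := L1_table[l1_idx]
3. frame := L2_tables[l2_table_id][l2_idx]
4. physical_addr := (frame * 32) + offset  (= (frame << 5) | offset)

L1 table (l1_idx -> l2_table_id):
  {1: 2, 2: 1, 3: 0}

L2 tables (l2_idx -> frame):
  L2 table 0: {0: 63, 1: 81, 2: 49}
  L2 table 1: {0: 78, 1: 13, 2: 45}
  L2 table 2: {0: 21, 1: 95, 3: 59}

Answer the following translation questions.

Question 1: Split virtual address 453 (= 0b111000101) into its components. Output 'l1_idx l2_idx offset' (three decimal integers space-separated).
Answer: 3 2 5

Derivation:
vaddr = 453 = 0b111000101
  top 2 bits -> l1_idx = 3
  next 2 bits -> l2_idx = 2
  bottom 5 bits -> offset = 5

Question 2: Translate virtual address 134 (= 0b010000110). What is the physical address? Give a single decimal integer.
Answer: 678

Derivation:
vaddr = 134 = 0b010000110
Split: l1_idx=1, l2_idx=0, offset=6
L1[1] = 2
L2[2][0] = 21
paddr = 21 * 32 + 6 = 678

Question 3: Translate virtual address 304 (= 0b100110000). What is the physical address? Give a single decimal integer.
Answer: 432

Derivation:
vaddr = 304 = 0b100110000
Split: l1_idx=2, l2_idx=1, offset=16
L1[2] = 1
L2[1][1] = 13
paddr = 13 * 32 + 16 = 432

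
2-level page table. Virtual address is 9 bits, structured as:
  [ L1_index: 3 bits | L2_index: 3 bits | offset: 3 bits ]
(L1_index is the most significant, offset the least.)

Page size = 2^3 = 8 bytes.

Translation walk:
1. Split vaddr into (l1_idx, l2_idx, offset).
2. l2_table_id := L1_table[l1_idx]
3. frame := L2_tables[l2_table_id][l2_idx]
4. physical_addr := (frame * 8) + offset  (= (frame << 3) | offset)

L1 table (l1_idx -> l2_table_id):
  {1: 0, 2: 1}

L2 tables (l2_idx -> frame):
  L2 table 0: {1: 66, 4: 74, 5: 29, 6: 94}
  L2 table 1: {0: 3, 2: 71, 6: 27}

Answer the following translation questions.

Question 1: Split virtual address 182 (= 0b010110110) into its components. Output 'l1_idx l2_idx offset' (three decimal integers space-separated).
vaddr = 182 = 0b010110110
  top 3 bits -> l1_idx = 2
  next 3 bits -> l2_idx = 6
  bottom 3 bits -> offset = 6

Answer: 2 6 6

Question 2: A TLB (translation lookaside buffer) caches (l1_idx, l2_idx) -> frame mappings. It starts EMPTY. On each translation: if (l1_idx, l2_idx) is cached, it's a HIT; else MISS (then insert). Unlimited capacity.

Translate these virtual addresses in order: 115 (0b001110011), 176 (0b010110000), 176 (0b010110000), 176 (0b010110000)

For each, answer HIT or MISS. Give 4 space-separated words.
vaddr=115: (1,6) not in TLB -> MISS, insert
vaddr=176: (2,6) not in TLB -> MISS, insert
vaddr=176: (2,6) in TLB -> HIT
vaddr=176: (2,6) in TLB -> HIT

Answer: MISS MISS HIT HIT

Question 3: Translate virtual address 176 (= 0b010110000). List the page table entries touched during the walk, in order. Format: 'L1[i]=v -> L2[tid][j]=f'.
vaddr = 176 = 0b010110000
Split: l1_idx=2, l2_idx=6, offset=0

Answer: L1[2]=1 -> L2[1][6]=27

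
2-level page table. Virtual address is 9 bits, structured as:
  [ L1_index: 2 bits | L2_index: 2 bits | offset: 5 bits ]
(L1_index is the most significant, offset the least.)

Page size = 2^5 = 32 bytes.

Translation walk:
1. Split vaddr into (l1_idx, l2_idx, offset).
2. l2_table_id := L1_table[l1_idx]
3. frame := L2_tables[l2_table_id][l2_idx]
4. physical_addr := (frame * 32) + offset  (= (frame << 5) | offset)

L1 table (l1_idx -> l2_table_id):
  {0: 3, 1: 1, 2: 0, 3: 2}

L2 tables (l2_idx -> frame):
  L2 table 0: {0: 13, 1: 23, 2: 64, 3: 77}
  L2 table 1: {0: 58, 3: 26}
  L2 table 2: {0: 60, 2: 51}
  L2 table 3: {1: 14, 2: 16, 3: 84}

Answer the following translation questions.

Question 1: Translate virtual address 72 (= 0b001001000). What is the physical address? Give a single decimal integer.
Answer: 520

Derivation:
vaddr = 72 = 0b001001000
Split: l1_idx=0, l2_idx=2, offset=8
L1[0] = 3
L2[3][2] = 16
paddr = 16 * 32 + 8 = 520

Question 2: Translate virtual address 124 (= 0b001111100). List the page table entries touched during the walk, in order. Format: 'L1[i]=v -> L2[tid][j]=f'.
Answer: L1[0]=3 -> L2[3][3]=84

Derivation:
vaddr = 124 = 0b001111100
Split: l1_idx=0, l2_idx=3, offset=28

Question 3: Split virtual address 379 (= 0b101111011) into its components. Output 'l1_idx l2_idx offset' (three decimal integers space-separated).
vaddr = 379 = 0b101111011
  top 2 bits -> l1_idx = 2
  next 2 bits -> l2_idx = 3
  bottom 5 bits -> offset = 27

Answer: 2 3 27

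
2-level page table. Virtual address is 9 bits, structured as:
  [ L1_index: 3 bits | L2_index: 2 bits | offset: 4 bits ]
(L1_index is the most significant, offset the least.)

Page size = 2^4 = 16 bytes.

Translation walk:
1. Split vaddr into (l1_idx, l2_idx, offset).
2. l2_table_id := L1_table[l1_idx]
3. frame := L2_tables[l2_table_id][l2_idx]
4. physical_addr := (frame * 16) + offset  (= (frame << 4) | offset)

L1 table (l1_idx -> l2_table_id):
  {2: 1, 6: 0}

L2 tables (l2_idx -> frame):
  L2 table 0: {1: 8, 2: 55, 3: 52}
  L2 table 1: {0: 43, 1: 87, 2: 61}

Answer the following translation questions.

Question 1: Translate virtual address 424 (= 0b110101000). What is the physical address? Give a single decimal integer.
vaddr = 424 = 0b110101000
Split: l1_idx=6, l2_idx=2, offset=8
L1[6] = 0
L2[0][2] = 55
paddr = 55 * 16 + 8 = 888

Answer: 888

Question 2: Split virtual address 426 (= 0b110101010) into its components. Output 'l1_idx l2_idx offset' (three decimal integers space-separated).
vaddr = 426 = 0b110101010
  top 3 bits -> l1_idx = 6
  next 2 bits -> l2_idx = 2
  bottom 4 bits -> offset = 10

Answer: 6 2 10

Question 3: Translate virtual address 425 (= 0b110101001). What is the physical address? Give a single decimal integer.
Answer: 889

Derivation:
vaddr = 425 = 0b110101001
Split: l1_idx=6, l2_idx=2, offset=9
L1[6] = 0
L2[0][2] = 55
paddr = 55 * 16 + 9 = 889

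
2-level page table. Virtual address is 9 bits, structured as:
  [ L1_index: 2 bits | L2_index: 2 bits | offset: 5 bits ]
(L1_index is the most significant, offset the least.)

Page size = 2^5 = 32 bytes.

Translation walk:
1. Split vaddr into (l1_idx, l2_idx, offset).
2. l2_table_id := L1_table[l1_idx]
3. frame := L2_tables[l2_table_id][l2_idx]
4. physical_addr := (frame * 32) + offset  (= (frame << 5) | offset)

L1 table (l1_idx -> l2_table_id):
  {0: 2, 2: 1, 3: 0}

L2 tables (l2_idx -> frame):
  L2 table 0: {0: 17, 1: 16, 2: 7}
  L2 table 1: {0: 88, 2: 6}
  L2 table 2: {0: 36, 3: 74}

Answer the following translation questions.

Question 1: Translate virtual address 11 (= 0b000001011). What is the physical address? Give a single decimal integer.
vaddr = 11 = 0b000001011
Split: l1_idx=0, l2_idx=0, offset=11
L1[0] = 2
L2[2][0] = 36
paddr = 36 * 32 + 11 = 1163

Answer: 1163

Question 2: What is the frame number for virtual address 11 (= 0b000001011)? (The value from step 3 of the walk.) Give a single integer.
Answer: 36

Derivation:
vaddr = 11: l1_idx=0, l2_idx=0
L1[0] = 2; L2[2][0] = 36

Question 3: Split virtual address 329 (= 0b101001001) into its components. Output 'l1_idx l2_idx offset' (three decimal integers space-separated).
vaddr = 329 = 0b101001001
  top 2 bits -> l1_idx = 2
  next 2 bits -> l2_idx = 2
  bottom 5 bits -> offset = 9

Answer: 2 2 9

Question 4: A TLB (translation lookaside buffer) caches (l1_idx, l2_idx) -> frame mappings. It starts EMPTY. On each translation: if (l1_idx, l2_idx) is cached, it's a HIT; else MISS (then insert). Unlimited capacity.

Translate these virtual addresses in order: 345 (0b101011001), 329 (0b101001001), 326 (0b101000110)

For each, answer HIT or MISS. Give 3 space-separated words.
Answer: MISS HIT HIT

Derivation:
vaddr=345: (2,2) not in TLB -> MISS, insert
vaddr=329: (2,2) in TLB -> HIT
vaddr=326: (2,2) in TLB -> HIT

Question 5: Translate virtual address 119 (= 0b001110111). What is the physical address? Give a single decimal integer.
Answer: 2391

Derivation:
vaddr = 119 = 0b001110111
Split: l1_idx=0, l2_idx=3, offset=23
L1[0] = 2
L2[2][3] = 74
paddr = 74 * 32 + 23 = 2391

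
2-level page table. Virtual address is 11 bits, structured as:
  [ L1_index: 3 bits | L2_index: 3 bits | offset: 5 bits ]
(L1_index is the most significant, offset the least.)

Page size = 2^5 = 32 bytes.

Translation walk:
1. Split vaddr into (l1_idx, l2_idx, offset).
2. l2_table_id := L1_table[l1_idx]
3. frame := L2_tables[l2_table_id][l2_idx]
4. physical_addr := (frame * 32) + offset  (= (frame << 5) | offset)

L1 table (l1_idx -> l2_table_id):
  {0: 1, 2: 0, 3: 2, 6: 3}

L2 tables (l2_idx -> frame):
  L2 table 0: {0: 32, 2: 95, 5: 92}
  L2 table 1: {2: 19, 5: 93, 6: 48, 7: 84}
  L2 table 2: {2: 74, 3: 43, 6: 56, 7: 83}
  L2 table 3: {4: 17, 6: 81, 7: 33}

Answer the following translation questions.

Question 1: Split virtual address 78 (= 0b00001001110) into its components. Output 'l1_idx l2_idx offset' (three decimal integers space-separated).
vaddr = 78 = 0b00001001110
  top 3 bits -> l1_idx = 0
  next 3 bits -> l2_idx = 2
  bottom 5 bits -> offset = 14

Answer: 0 2 14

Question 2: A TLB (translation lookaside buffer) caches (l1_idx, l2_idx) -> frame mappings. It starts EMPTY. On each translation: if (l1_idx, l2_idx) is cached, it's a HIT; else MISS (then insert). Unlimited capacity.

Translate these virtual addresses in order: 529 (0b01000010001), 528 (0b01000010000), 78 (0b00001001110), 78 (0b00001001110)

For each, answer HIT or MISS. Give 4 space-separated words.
Answer: MISS HIT MISS HIT

Derivation:
vaddr=529: (2,0) not in TLB -> MISS, insert
vaddr=528: (2,0) in TLB -> HIT
vaddr=78: (0,2) not in TLB -> MISS, insert
vaddr=78: (0,2) in TLB -> HIT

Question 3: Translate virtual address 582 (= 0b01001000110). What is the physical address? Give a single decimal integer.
Answer: 3046

Derivation:
vaddr = 582 = 0b01001000110
Split: l1_idx=2, l2_idx=2, offset=6
L1[2] = 0
L2[0][2] = 95
paddr = 95 * 32 + 6 = 3046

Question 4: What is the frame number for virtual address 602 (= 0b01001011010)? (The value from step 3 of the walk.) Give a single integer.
Answer: 95

Derivation:
vaddr = 602: l1_idx=2, l2_idx=2
L1[2] = 0; L2[0][2] = 95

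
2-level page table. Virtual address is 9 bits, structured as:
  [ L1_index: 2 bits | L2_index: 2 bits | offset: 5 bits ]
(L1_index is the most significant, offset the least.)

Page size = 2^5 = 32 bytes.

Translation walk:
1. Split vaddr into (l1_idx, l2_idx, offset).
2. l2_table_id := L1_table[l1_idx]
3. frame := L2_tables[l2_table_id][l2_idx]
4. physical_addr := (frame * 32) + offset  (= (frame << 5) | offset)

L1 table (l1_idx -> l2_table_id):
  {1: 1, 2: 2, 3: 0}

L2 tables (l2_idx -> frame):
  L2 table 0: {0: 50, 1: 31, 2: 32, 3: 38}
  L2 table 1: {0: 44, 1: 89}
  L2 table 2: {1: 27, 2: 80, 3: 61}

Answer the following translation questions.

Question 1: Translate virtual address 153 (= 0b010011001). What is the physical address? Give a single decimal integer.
Answer: 1433

Derivation:
vaddr = 153 = 0b010011001
Split: l1_idx=1, l2_idx=0, offset=25
L1[1] = 1
L2[1][0] = 44
paddr = 44 * 32 + 25 = 1433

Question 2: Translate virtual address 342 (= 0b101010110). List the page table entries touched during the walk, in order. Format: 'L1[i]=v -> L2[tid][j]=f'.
Answer: L1[2]=2 -> L2[2][2]=80

Derivation:
vaddr = 342 = 0b101010110
Split: l1_idx=2, l2_idx=2, offset=22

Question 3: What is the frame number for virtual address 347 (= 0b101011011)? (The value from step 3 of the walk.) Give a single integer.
vaddr = 347: l1_idx=2, l2_idx=2
L1[2] = 2; L2[2][2] = 80

Answer: 80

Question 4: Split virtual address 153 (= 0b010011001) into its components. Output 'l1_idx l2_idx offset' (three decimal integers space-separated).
vaddr = 153 = 0b010011001
  top 2 bits -> l1_idx = 1
  next 2 bits -> l2_idx = 0
  bottom 5 bits -> offset = 25

Answer: 1 0 25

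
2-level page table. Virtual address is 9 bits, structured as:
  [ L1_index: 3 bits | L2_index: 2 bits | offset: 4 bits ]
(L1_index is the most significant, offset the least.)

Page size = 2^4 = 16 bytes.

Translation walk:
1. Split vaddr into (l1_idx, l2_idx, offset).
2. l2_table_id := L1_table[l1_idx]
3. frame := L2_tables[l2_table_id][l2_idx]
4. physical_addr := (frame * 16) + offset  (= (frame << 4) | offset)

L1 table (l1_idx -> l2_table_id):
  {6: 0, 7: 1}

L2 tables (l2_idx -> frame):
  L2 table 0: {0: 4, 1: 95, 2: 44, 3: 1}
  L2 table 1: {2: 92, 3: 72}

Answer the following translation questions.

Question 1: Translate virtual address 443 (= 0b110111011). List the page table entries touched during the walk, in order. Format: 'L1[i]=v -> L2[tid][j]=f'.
Answer: L1[6]=0 -> L2[0][3]=1

Derivation:
vaddr = 443 = 0b110111011
Split: l1_idx=6, l2_idx=3, offset=11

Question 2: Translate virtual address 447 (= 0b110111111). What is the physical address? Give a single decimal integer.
Answer: 31

Derivation:
vaddr = 447 = 0b110111111
Split: l1_idx=6, l2_idx=3, offset=15
L1[6] = 0
L2[0][3] = 1
paddr = 1 * 16 + 15 = 31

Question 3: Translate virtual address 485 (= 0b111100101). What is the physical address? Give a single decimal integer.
Answer: 1477

Derivation:
vaddr = 485 = 0b111100101
Split: l1_idx=7, l2_idx=2, offset=5
L1[7] = 1
L2[1][2] = 92
paddr = 92 * 16 + 5 = 1477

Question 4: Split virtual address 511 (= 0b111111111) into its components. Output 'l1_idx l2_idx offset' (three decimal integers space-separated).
Answer: 7 3 15

Derivation:
vaddr = 511 = 0b111111111
  top 3 bits -> l1_idx = 7
  next 2 bits -> l2_idx = 3
  bottom 4 bits -> offset = 15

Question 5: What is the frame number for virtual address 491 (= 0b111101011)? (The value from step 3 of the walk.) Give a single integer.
Answer: 92

Derivation:
vaddr = 491: l1_idx=7, l2_idx=2
L1[7] = 1; L2[1][2] = 92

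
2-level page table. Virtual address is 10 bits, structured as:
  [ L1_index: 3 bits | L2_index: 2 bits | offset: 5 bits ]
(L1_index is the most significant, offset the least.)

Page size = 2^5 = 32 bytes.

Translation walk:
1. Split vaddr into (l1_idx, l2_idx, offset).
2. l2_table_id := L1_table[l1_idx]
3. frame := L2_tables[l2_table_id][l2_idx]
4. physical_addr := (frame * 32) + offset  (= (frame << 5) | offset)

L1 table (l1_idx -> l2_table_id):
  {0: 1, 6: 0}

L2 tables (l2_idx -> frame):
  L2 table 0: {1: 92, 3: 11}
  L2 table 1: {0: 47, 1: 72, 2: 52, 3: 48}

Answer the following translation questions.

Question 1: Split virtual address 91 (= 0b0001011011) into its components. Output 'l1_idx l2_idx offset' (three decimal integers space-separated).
vaddr = 91 = 0b0001011011
  top 3 bits -> l1_idx = 0
  next 2 bits -> l2_idx = 2
  bottom 5 bits -> offset = 27

Answer: 0 2 27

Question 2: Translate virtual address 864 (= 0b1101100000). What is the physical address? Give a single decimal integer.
vaddr = 864 = 0b1101100000
Split: l1_idx=6, l2_idx=3, offset=0
L1[6] = 0
L2[0][3] = 11
paddr = 11 * 32 + 0 = 352

Answer: 352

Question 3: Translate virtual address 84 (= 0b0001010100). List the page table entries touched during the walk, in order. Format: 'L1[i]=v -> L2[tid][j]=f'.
vaddr = 84 = 0b0001010100
Split: l1_idx=0, l2_idx=2, offset=20

Answer: L1[0]=1 -> L2[1][2]=52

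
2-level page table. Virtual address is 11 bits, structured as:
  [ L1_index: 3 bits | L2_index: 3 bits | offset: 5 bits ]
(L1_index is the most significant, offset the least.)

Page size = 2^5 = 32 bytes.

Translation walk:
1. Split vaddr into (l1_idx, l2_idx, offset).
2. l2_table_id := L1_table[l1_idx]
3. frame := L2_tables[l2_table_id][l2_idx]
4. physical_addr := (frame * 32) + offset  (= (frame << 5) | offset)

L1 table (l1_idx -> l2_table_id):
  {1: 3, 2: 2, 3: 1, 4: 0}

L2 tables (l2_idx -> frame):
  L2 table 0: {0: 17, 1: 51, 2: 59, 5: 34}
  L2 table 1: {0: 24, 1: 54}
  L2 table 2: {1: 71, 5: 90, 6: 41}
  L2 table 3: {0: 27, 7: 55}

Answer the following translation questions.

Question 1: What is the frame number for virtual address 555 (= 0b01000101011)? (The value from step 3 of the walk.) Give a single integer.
vaddr = 555: l1_idx=2, l2_idx=1
L1[2] = 2; L2[2][1] = 71

Answer: 71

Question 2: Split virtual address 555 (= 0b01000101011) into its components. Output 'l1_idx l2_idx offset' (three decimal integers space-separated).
Answer: 2 1 11

Derivation:
vaddr = 555 = 0b01000101011
  top 3 bits -> l1_idx = 2
  next 3 bits -> l2_idx = 1
  bottom 5 bits -> offset = 11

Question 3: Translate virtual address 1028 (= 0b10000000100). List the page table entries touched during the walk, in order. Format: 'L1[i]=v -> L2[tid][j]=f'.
Answer: L1[4]=0 -> L2[0][0]=17

Derivation:
vaddr = 1028 = 0b10000000100
Split: l1_idx=4, l2_idx=0, offset=4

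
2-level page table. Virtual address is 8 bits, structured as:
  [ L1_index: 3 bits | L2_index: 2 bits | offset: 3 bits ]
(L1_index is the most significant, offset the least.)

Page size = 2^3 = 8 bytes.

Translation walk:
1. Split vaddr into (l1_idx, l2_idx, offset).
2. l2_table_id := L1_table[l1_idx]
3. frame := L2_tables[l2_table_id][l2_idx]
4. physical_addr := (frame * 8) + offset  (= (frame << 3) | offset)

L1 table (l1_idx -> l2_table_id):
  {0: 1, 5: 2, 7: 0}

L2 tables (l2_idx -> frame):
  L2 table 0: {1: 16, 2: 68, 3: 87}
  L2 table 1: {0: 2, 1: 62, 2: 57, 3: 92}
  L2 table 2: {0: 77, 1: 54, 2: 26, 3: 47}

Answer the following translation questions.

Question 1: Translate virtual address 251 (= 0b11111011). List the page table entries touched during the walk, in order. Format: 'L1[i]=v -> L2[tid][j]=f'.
vaddr = 251 = 0b11111011
Split: l1_idx=7, l2_idx=3, offset=3

Answer: L1[7]=0 -> L2[0][3]=87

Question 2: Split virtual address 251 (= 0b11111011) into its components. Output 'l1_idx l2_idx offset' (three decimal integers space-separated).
Answer: 7 3 3

Derivation:
vaddr = 251 = 0b11111011
  top 3 bits -> l1_idx = 7
  next 2 bits -> l2_idx = 3
  bottom 3 bits -> offset = 3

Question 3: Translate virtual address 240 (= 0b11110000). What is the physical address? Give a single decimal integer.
Answer: 544

Derivation:
vaddr = 240 = 0b11110000
Split: l1_idx=7, l2_idx=2, offset=0
L1[7] = 0
L2[0][2] = 68
paddr = 68 * 8 + 0 = 544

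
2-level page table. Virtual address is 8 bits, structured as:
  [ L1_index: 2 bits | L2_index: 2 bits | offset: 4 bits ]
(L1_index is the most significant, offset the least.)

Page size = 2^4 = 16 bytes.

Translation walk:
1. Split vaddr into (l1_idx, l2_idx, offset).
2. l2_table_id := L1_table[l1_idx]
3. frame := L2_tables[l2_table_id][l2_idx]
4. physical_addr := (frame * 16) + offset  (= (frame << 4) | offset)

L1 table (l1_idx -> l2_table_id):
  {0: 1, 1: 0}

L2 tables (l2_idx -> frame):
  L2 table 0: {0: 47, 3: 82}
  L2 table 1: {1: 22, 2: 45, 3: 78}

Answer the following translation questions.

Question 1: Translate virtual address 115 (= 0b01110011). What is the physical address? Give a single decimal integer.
vaddr = 115 = 0b01110011
Split: l1_idx=1, l2_idx=3, offset=3
L1[1] = 0
L2[0][3] = 82
paddr = 82 * 16 + 3 = 1315

Answer: 1315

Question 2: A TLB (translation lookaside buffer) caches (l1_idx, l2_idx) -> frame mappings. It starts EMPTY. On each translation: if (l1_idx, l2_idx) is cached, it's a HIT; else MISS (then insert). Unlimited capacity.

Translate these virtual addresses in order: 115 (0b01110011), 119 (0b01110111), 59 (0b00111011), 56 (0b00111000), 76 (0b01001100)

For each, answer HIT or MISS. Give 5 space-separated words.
Answer: MISS HIT MISS HIT MISS

Derivation:
vaddr=115: (1,3) not in TLB -> MISS, insert
vaddr=119: (1,3) in TLB -> HIT
vaddr=59: (0,3) not in TLB -> MISS, insert
vaddr=56: (0,3) in TLB -> HIT
vaddr=76: (1,0) not in TLB -> MISS, insert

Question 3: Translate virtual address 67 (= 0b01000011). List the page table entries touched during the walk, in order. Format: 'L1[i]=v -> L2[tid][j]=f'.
Answer: L1[1]=0 -> L2[0][0]=47

Derivation:
vaddr = 67 = 0b01000011
Split: l1_idx=1, l2_idx=0, offset=3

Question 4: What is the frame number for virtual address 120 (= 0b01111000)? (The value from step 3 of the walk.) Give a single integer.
Answer: 82

Derivation:
vaddr = 120: l1_idx=1, l2_idx=3
L1[1] = 0; L2[0][3] = 82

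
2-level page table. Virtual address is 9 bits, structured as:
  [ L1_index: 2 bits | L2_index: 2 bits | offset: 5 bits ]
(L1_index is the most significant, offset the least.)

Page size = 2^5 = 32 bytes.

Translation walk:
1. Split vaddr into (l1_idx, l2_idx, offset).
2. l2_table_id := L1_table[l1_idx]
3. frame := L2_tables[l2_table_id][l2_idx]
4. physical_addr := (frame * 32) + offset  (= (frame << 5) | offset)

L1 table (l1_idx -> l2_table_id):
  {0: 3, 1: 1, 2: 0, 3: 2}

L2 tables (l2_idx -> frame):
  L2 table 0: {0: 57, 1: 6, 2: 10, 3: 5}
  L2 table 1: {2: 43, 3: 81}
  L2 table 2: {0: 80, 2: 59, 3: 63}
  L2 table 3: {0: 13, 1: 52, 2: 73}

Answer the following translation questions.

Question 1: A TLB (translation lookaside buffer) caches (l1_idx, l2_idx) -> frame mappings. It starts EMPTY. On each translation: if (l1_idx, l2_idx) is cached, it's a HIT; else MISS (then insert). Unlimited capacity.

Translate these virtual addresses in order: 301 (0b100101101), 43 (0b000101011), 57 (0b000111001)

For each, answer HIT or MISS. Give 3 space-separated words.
Answer: MISS MISS HIT

Derivation:
vaddr=301: (2,1) not in TLB -> MISS, insert
vaddr=43: (0,1) not in TLB -> MISS, insert
vaddr=57: (0,1) in TLB -> HIT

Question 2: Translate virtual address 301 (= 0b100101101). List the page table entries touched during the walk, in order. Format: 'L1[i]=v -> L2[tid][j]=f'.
Answer: L1[2]=0 -> L2[0][1]=6

Derivation:
vaddr = 301 = 0b100101101
Split: l1_idx=2, l2_idx=1, offset=13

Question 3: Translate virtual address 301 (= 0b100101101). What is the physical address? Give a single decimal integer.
Answer: 205

Derivation:
vaddr = 301 = 0b100101101
Split: l1_idx=2, l2_idx=1, offset=13
L1[2] = 0
L2[0][1] = 6
paddr = 6 * 32 + 13 = 205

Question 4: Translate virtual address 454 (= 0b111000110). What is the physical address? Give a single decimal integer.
vaddr = 454 = 0b111000110
Split: l1_idx=3, l2_idx=2, offset=6
L1[3] = 2
L2[2][2] = 59
paddr = 59 * 32 + 6 = 1894

Answer: 1894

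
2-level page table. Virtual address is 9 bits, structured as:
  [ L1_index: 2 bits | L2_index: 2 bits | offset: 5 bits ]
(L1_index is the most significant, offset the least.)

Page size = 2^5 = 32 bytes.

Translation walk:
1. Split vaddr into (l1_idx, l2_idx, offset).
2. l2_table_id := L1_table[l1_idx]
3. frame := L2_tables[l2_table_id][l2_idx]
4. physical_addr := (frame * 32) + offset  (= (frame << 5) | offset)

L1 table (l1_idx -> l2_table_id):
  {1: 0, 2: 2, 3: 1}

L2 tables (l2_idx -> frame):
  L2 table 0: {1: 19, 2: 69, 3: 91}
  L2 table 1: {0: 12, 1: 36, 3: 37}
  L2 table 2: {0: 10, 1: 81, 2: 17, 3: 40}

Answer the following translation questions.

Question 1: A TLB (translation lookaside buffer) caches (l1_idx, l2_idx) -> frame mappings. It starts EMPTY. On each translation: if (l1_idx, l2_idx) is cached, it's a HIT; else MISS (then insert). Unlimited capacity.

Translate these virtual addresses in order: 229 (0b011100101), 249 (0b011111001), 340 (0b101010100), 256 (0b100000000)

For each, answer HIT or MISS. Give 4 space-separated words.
vaddr=229: (1,3) not in TLB -> MISS, insert
vaddr=249: (1,3) in TLB -> HIT
vaddr=340: (2,2) not in TLB -> MISS, insert
vaddr=256: (2,0) not in TLB -> MISS, insert

Answer: MISS HIT MISS MISS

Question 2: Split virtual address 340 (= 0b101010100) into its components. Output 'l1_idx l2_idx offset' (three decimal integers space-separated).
vaddr = 340 = 0b101010100
  top 2 bits -> l1_idx = 2
  next 2 bits -> l2_idx = 2
  bottom 5 bits -> offset = 20

Answer: 2 2 20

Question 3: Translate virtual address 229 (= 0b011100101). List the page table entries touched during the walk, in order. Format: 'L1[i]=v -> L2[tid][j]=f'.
Answer: L1[1]=0 -> L2[0][3]=91

Derivation:
vaddr = 229 = 0b011100101
Split: l1_idx=1, l2_idx=3, offset=5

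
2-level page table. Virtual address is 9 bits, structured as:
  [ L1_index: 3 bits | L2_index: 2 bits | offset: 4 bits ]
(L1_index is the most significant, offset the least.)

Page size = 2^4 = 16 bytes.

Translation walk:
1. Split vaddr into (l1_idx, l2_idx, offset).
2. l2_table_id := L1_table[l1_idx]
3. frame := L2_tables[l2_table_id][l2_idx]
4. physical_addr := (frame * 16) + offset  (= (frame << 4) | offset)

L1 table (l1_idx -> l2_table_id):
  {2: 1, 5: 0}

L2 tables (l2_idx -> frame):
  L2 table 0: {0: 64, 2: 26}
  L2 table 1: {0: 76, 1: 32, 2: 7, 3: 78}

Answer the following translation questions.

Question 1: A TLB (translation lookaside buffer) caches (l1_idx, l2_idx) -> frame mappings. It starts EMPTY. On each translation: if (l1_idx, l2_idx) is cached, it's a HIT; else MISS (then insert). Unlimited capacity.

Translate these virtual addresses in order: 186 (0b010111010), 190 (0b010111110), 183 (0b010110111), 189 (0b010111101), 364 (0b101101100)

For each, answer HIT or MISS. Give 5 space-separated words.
vaddr=186: (2,3) not in TLB -> MISS, insert
vaddr=190: (2,3) in TLB -> HIT
vaddr=183: (2,3) in TLB -> HIT
vaddr=189: (2,3) in TLB -> HIT
vaddr=364: (5,2) not in TLB -> MISS, insert

Answer: MISS HIT HIT HIT MISS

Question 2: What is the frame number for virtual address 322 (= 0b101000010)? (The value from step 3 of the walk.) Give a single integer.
Answer: 64

Derivation:
vaddr = 322: l1_idx=5, l2_idx=0
L1[5] = 0; L2[0][0] = 64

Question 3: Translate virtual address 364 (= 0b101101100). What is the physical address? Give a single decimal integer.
Answer: 428

Derivation:
vaddr = 364 = 0b101101100
Split: l1_idx=5, l2_idx=2, offset=12
L1[5] = 0
L2[0][2] = 26
paddr = 26 * 16 + 12 = 428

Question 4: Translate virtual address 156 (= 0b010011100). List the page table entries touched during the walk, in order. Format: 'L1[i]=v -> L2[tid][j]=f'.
vaddr = 156 = 0b010011100
Split: l1_idx=2, l2_idx=1, offset=12

Answer: L1[2]=1 -> L2[1][1]=32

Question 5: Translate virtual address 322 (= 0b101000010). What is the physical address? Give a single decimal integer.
Answer: 1026

Derivation:
vaddr = 322 = 0b101000010
Split: l1_idx=5, l2_idx=0, offset=2
L1[5] = 0
L2[0][0] = 64
paddr = 64 * 16 + 2 = 1026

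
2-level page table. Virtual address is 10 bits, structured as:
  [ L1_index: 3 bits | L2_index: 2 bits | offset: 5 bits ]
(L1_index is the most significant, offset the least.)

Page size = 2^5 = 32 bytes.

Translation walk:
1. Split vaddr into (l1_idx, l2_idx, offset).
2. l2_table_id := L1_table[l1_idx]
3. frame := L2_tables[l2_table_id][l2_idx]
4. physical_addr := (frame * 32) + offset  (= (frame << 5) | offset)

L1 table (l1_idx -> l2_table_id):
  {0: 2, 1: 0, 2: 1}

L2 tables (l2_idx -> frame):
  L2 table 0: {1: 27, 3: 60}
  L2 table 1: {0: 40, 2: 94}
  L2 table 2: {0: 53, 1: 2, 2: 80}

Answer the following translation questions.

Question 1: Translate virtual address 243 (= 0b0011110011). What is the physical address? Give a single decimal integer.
vaddr = 243 = 0b0011110011
Split: l1_idx=1, l2_idx=3, offset=19
L1[1] = 0
L2[0][3] = 60
paddr = 60 * 32 + 19 = 1939

Answer: 1939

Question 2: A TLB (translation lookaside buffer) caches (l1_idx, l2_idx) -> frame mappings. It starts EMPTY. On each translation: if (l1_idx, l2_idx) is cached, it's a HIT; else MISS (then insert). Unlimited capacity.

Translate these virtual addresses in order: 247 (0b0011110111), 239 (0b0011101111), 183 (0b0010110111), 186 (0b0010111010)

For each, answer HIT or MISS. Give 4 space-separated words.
Answer: MISS HIT MISS HIT

Derivation:
vaddr=247: (1,3) not in TLB -> MISS, insert
vaddr=239: (1,3) in TLB -> HIT
vaddr=183: (1,1) not in TLB -> MISS, insert
vaddr=186: (1,1) in TLB -> HIT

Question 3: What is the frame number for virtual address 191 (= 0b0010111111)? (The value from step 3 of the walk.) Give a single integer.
vaddr = 191: l1_idx=1, l2_idx=1
L1[1] = 0; L2[0][1] = 27

Answer: 27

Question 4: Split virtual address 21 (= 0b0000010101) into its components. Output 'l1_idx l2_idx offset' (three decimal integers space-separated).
Answer: 0 0 21

Derivation:
vaddr = 21 = 0b0000010101
  top 3 bits -> l1_idx = 0
  next 2 bits -> l2_idx = 0
  bottom 5 bits -> offset = 21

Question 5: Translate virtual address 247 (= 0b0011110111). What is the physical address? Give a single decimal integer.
Answer: 1943

Derivation:
vaddr = 247 = 0b0011110111
Split: l1_idx=1, l2_idx=3, offset=23
L1[1] = 0
L2[0][3] = 60
paddr = 60 * 32 + 23 = 1943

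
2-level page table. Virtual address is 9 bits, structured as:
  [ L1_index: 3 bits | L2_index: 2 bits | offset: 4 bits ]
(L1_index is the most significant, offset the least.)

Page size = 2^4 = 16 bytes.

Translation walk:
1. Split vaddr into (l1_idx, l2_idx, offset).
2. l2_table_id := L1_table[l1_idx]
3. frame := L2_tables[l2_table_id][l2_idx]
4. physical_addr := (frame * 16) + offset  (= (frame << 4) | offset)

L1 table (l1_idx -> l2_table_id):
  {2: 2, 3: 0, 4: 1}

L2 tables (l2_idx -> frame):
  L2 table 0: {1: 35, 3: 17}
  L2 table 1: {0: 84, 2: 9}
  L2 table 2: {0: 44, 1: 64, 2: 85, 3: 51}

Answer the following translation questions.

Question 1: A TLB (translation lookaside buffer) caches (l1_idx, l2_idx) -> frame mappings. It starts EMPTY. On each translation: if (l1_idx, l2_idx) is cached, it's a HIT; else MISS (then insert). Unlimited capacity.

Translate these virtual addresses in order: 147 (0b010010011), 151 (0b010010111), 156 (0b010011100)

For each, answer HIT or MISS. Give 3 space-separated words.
vaddr=147: (2,1) not in TLB -> MISS, insert
vaddr=151: (2,1) in TLB -> HIT
vaddr=156: (2,1) in TLB -> HIT

Answer: MISS HIT HIT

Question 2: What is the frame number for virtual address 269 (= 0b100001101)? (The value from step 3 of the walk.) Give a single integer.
Answer: 84

Derivation:
vaddr = 269: l1_idx=4, l2_idx=0
L1[4] = 1; L2[1][0] = 84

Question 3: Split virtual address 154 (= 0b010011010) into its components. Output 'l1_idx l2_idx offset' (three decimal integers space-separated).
vaddr = 154 = 0b010011010
  top 3 bits -> l1_idx = 2
  next 2 bits -> l2_idx = 1
  bottom 4 bits -> offset = 10

Answer: 2 1 10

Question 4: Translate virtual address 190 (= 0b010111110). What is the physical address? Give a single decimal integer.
vaddr = 190 = 0b010111110
Split: l1_idx=2, l2_idx=3, offset=14
L1[2] = 2
L2[2][3] = 51
paddr = 51 * 16 + 14 = 830

Answer: 830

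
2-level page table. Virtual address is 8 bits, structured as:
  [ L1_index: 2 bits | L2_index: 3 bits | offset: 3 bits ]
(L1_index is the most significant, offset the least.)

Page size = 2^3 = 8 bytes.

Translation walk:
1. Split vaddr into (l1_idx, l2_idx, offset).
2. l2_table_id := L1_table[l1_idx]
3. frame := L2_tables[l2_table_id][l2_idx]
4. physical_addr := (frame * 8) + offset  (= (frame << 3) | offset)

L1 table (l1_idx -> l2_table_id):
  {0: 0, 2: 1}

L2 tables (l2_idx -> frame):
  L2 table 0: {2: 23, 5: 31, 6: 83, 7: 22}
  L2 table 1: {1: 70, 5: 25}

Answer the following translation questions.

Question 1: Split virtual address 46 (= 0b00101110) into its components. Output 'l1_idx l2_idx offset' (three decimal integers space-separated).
Answer: 0 5 6

Derivation:
vaddr = 46 = 0b00101110
  top 2 bits -> l1_idx = 0
  next 3 bits -> l2_idx = 5
  bottom 3 bits -> offset = 6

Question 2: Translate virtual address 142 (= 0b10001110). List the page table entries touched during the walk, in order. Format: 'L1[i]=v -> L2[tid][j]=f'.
vaddr = 142 = 0b10001110
Split: l1_idx=2, l2_idx=1, offset=6

Answer: L1[2]=1 -> L2[1][1]=70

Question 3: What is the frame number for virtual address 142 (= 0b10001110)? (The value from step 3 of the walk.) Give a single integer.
vaddr = 142: l1_idx=2, l2_idx=1
L1[2] = 1; L2[1][1] = 70

Answer: 70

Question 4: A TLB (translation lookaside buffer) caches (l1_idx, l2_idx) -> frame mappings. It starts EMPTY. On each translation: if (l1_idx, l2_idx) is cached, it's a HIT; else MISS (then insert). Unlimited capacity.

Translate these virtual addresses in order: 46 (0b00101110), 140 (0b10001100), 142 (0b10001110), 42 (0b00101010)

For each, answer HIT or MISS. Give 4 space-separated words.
vaddr=46: (0,5) not in TLB -> MISS, insert
vaddr=140: (2,1) not in TLB -> MISS, insert
vaddr=142: (2,1) in TLB -> HIT
vaddr=42: (0,5) in TLB -> HIT

Answer: MISS MISS HIT HIT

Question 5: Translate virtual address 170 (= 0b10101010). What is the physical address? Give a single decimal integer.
Answer: 202

Derivation:
vaddr = 170 = 0b10101010
Split: l1_idx=2, l2_idx=5, offset=2
L1[2] = 1
L2[1][5] = 25
paddr = 25 * 8 + 2 = 202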